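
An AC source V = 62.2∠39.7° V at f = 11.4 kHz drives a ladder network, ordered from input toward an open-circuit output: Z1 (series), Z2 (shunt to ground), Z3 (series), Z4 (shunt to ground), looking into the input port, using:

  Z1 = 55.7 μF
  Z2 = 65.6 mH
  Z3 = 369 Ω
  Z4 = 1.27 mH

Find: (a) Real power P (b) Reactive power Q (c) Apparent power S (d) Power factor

Step 1 — Angular frequency: ω = 2π·f = 2π·1.14e+04 = 7.163e+04 rad/s.
Step 2 — Component impedances:
  Z1: Z = 1/(jωC) = -j/(ω·C) = 0 - j0.2506 Ω
  Z2: Z = jωL = j·7.163e+04·0.0656 = 0 + j4699 Ω
  Z3: Z = R = 369 Ω
  Z4: Z = jωL = j·7.163e+04·0.00127 = 0 + j90.97 Ω
Step 3 — Ladder network (open output): work backward from the far end, alternating series and parallel combinations. Z_in = 353 + j116.2 Ω = 371.6∠18.2° Ω.
Step 4 — Source phasor: V = 62.2∠39.7° V = 47.86 + j39.73 V.
Step 5 — Current: I = V / Z = 0.1557 + j0.06129 A = 0.1674∠21.5° A.
Step 6 — Complex power: S = V·I* = 9.888 + j3.254 VA.
Step 7 — Real power: P = Re(S) = 9.888 W.
Step 8 — Reactive power: Q = Im(S) = 3.254 VAR.
Step 9 — Apparent power: |S| = 10.41 VA.
Step 10 — Power factor: PF = P/|S| = 0.9499 (lagging).

(a) P = 9.888 W  (b) Q = 3.254 VAR  (c) S = 10.41 VA  (d) PF = 0.9499 (lagging)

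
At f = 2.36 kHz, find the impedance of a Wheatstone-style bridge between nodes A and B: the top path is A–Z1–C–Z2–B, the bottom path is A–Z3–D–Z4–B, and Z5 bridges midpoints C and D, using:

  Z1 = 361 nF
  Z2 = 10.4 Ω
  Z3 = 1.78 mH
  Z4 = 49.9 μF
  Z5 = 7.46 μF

Step 1 — Angular frequency: ω = 2π·f = 2π·2360 = 1.483e+04 rad/s.
Step 2 — Component impedances:
  Z1: Z = 1/(jωC) = -j/(ω·C) = 0 - j186.8 Ω
  Z2: Z = R = 10.4 Ω
  Z3: Z = jωL = j·1.483e+04·0.00178 = 0 + j26.39 Ω
  Z4: Z = 1/(jωC) = -j/(ω·C) = 0 - j1.351 Ω
  Z5: Z = 1/(jωC) = -j/(ω·C) = 0 - j9.04 Ω
Step 3 — Bridge requires nodal analysis (the Z5 bridge couples midpoints C and D, so the two paths cannot be reduced to a simple series/parallel combination). Setting node B to ground and injecting 1 A at node A, the 3-node admittance system at A, C, D solves to V_A = Z_AB = 0.0001614 + j29.15 Ω = 29.15∠90.0° Ω.

Z = 0.0001614 + j29.15 Ω = 29.15∠90.0° Ω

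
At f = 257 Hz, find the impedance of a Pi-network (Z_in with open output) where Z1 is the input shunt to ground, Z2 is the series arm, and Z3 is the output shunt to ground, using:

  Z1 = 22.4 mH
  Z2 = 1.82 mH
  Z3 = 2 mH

Step 1 — Angular frequency: ω = 2π·f = 2π·257 = 1615 rad/s.
Step 2 — Component impedances:
  Z1: Z = jωL = j·1615·0.0224 = 0 + j36.17 Ω
  Z2: Z = jωL = j·1615·0.00182 = 0 + j2.939 Ω
  Z3: Z = jωL = j·1615·0.002 = 0 + j3.23 Ω
Step 3 — With open output, the series arm Z2 and the output shunt Z3 appear in series to ground: Z2 + Z3 = 0 + j6.168 Ω.
Step 4 — Parallel with input shunt Z1: Z_in = Z1 || (Z2 + Z3) = 0 + j5.27 Ω = 5.27∠90.0° Ω.

Z = 0 + j5.27 Ω = 5.27∠90.0° Ω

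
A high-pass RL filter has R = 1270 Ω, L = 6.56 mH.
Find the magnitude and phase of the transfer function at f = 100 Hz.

Step 1 — Angular frequency: ω = 2π·100 = 628.3 rad/s.
Step 2 — Transfer function: H(jω) = jωL/(R + jωL).
Step 3 — Numerator jωL = j·4.122; denominator R + jωL = 1270 + j4.122.
Step 4 — H = 1.053e-05 + j0.003245.
Step 5 — Magnitude: |H| = 0.003245 (-49.8 dB); phase: φ = 89.8°.

|H| = 0.003245 (-49.8 dB), φ = 89.8°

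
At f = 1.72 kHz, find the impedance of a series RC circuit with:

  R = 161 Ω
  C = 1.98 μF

Step 1 — Angular frequency: ω = 2π·f = 2π·1720 = 1.081e+04 rad/s.
Step 2 — Component impedances:
  R: Z = R = 161 Ω
  C: Z = 1/(jωC) = -j/(ω·C) = 0 - j46.73 Ω
Step 3 — Series combination: Z_total = R + C = 161 - j46.73 Ω = 167.6∠-16.2° Ω.

Z = 161 - j46.73 Ω = 167.6∠-16.2° Ω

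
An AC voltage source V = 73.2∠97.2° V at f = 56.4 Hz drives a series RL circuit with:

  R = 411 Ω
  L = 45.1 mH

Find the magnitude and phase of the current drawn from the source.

Step 1 — Angular frequency: ω = 2π·f = 2π·56.4 = 354.4 rad/s.
Step 2 — Component impedances:
  R: Z = R = 411 Ω
  L: Z = jωL = j·354.4·0.0451 = 0 + j15.98 Ω
Step 3 — Series combination: Z_total = R + L = 411 + j15.98 Ω = 411.3∠2.2° Ω.
Step 4 — Source phasor: V = 73.2∠97.2° V = -9.174 + j72.62 V.
Step 5 — Ohm's law: I = V / Z_total = (-9.174 + j72.62) / (411 + j15.98) = -0.01543 + j0.1773 A.
Step 6 — Convert to polar: |I| = 0.178 A, ∠I = 95.0°.

I = 0.178∠95.0° A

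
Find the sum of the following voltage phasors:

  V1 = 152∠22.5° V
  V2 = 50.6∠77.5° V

Step 1 — Convert each phasor to rectangular form:
  V1 = 152·(cos(22.5°) + j·sin(22.5°)) = 140.4 + j58.17 V
  V2 = 50.6·(cos(77.5°) + j·sin(77.5°)) = 10.95 + j49.4 V
Step 2 — Sum components: V_total = 151.4 + j107.6 V.
Step 3 — Convert to polar: |V_total| = 185.7 V, ∠V_total = 35.4°.

V_total = 185.7∠35.4° V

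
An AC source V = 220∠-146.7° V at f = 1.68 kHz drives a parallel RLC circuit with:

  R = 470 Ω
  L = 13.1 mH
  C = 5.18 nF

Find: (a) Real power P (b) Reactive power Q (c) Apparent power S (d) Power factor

Step 1 — Angular frequency: ω = 2π·f = 2π·1680 = 1.056e+04 rad/s.
Step 2 — Component impedances:
  R: Z = R = 470 Ω
  L: Z = jωL = j·1.056e+04·0.0131 = 0 + j138.3 Ω
  C: Z = 1/(jωC) = -j/(ω·C) = 0 - j1.829e+04 Ω
Step 3 — Parallel combination: 1/Z_total = 1/R + 1/L + 1/C; Z_total = 37.97 + j128.1 Ω = 133.6∠73.5° Ω.
Step 4 — Source phasor: V = 220∠-146.7° V = -183.9 - j120.8 V.
Step 5 — Current: I = V / Z = -1.258 + j1.063 A = 1.647∠139.8° A.
Step 6 — Complex power: S = V·I* = 103 + j347.4 VA.
Step 7 — Real power: P = Re(S) = 103 W.
Step 8 — Reactive power: Q = Im(S) = 347.4 VAR.
Step 9 — Apparent power: |S| = 362.3 VA.
Step 10 — Power factor: PF = P/|S| = 0.2842 (lagging).

(a) P = 103 W  (b) Q = 347.4 VAR  (c) S = 362.3 VA  (d) PF = 0.2842 (lagging)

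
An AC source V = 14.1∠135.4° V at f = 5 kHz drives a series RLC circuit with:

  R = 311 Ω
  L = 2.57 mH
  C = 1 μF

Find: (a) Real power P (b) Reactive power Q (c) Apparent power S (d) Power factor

Step 1 — Angular frequency: ω = 2π·f = 2π·5000 = 3.142e+04 rad/s.
Step 2 — Component impedances:
  R: Z = R = 311 Ω
  L: Z = jωL = j·3.142e+04·0.00257 = 0 + j80.74 Ω
  C: Z = 1/(jωC) = -j/(ω·C) = 0 - j31.83 Ω
Step 3 — Series combination: Z_total = R + L + C = 311 + j48.91 Ω = 314.8∠8.9° Ω.
Step 4 — Source phasor: V = 14.1∠135.4° V = -10.04 + j9.9 V.
Step 5 — Current: I = V / Z = -0.02662 + j0.03602 A = 0.04479∠126.5° A.
Step 6 — Complex power: S = V·I* = 0.6238 + j0.0981 VA.
Step 7 — Real power: P = Re(S) = 0.6238 W.
Step 8 — Reactive power: Q = Im(S) = 0.0981 VAR.
Step 9 — Apparent power: |S| = 0.6315 VA.
Step 10 — Power factor: PF = P/|S| = 0.9879 (lagging).

(a) P = 0.6238 W  (b) Q = 0.0981 VAR  (c) S = 0.6315 VA  (d) PF = 0.9879 (lagging)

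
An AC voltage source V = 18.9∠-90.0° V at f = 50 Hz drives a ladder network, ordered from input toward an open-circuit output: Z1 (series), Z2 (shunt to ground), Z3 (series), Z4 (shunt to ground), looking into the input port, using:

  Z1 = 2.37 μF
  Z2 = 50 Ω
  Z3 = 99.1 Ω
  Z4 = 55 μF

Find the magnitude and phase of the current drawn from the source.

Step 1 — Angular frequency: ω = 2π·f = 2π·50 = 314.2 rad/s.
Step 2 — Component impedances:
  Z1: Z = 1/(jωC) = -j/(ω·C) = 0 - j1343 Ω
  Z2: Z = R = 50 Ω
  Z3: Z = R = 99.1 Ω
  Z4: Z = 1/(jωC) = -j/(ω·C) = 0 - j57.87 Ω
Step 3 — Ladder network (open output): work backward from the far end, alternating series and parallel combinations. Z_in = 35.43 - j1349 Ω = 1349∠-88.5° Ω.
Step 4 — Source phasor: V = 18.9∠-90.0° V = 0 - j18.9 V.
Step 5 — Ohm's law: I = V / Z_total = (0 - j18.9) / (35.43 - j1349) = 0.014 - j0.0003678 A.
Step 6 — Convert to polar: |I| = 0.01401 A, ∠I = -1.5°.

I = 0.01401∠-1.5° A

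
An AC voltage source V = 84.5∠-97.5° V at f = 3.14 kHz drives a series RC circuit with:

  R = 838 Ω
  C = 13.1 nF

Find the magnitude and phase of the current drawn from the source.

Step 1 — Angular frequency: ω = 2π·f = 2π·3140 = 1.973e+04 rad/s.
Step 2 — Component impedances:
  R: Z = R = 838 Ω
  C: Z = 1/(jωC) = -j/(ω·C) = 0 - j3869 Ω
Step 3 — Series combination: Z_total = R + C = 838 - j3869 Ω = 3959∠-77.8° Ω.
Step 4 — Source phasor: V = 84.5∠-97.5° V = -11.03 - j83.78 V.
Step 5 — Ohm's law: I = V / Z_total = (-11.03 - j83.78) / (838 - j3869) = 0.02009 - j0.007202 A.
Step 6 — Convert to polar: |I| = 0.02134 A, ∠I = -19.7°.

I = 0.02134∠-19.7° A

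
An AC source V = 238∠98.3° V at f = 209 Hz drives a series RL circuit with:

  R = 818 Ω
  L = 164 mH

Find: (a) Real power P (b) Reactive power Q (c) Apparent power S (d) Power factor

Step 1 — Angular frequency: ω = 2π·f = 2π·209 = 1313 rad/s.
Step 2 — Component impedances:
  R: Z = R = 818 Ω
  L: Z = jωL = j·1313·0.164 = 0 + j215.4 Ω
Step 3 — Series combination: Z_total = R + L = 818 + j215.4 Ω = 845.9∠14.8° Ω.
Step 4 — Source phasor: V = 238∠98.3° V = -34.36 + j235.5 V.
Step 5 — Current: I = V / Z = 0.03161 + j0.2796 A = 0.2814∠83.5° A.
Step 6 — Complex power: S = V·I* = 64.76 + j17.05 VA.
Step 7 — Real power: P = Re(S) = 64.76 W.
Step 8 — Reactive power: Q = Im(S) = 17.05 VAR.
Step 9 — Apparent power: |S| = 66.96 VA.
Step 10 — Power factor: PF = P/|S| = 0.967 (lagging).

(a) P = 64.76 W  (b) Q = 17.05 VAR  (c) S = 66.96 VA  (d) PF = 0.967 (lagging)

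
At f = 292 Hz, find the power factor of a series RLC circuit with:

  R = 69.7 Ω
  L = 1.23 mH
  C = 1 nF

Step 1 — Angular frequency: ω = 2π·f = 2π·292 = 1835 rad/s.
Step 2 — Component impedances:
  R: Z = R = 69.7 Ω
  L: Z = jωL = j·1835·0.00123 = 0 + j2.257 Ω
  C: Z = 1/(jωC) = -j/(ω·C) = 0 - j5.451e+05 Ω
Step 3 — Series combination: Z_total = R + L + C = 69.7 - j5.45e+05 Ω = 5.45e+05∠-90.0° Ω.
Step 4 — Power factor: PF = cos(φ) = Re(Z)/|Z| = 69.7/5.45e+05 = 0.0001279.
Step 5 — Type: Im(Z) = -5.45e+05 ⇒ leading (phase φ = -90.0°).

PF = 0.0001279 (leading, φ = -90.0°)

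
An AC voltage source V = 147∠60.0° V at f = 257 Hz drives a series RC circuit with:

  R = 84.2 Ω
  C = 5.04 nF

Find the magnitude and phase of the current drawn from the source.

Step 1 — Angular frequency: ω = 2π·f = 2π·257 = 1615 rad/s.
Step 2 — Component impedances:
  R: Z = R = 84.2 Ω
  C: Z = 1/(jωC) = -j/(ω·C) = 0 - j1.229e+05 Ω
Step 3 — Series combination: Z_total = R + C = 84.2 - j1.229e+05 Ω = 1.229e+05∠-90.0° Ω.
Step 4 — Source phasor: V = 147∠60.0° V = 73.5 + j127.3 V.
Step 5 — Ohm's law: I = V / Z_total = (73.5 + j127.3) / (84.2 - j1.229e+05) = -0.001036 + j0.0005989 A.
Step 6 — Convert to polar: |I| = 0.001196 A, ∠I = 150.0°.

I = 0.001196∠150.0° A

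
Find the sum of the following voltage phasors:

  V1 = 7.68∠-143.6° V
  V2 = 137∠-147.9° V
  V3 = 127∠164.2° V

Step 1 — Convert each phasor to rectangular form:
  V1 = 7.68·(cos(-143.6°) + j·sin(-143.6°)) = -6.182 - j4.557 V
  V2 = 137·(cos(-147.9°) + j·sin(-147.9°)) = -116.1 - j72.8 V
  V3 = 127·(cos(164.2°) + j·sin(164.2°)) = -122.2 + j34.58 V
Step 2 — Sum components: V_total = -244.4 - j42.78 V.
Step 3 — Convert to polar: |V_total| = 248.2 V, ∠V_total = -170.1°.

V_total = 248.2∠-170.1° V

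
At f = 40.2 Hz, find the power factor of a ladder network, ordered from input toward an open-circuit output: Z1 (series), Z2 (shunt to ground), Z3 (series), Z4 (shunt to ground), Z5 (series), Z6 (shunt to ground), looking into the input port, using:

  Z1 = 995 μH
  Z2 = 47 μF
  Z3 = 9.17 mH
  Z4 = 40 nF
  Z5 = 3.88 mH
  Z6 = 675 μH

Step 1 — Angular frequency: ω = 2π·f = 2π·40.2 = 252.6 rad/s.
Step 2 — Component impedances:
  Z1: Z = jωL = j·252.6·0.000995 = 0 + j0.2513 Ω
  Z2: Z = 1/(jωC) = -j/(ω·C) = 0 - j84.24 Ω
  Z3: Z = jωL = j·252.6·0.00917 = 0 + j2.316 Ω
  Z4: Z = 1/(jωC) = -j/(ω·C) = 0 - j9.898e+04 Ω
  Z5: Z = jωL = j·252.6·0.00388 = 0 + j0.98 Ω
  Z6: Z = jωL = j·252.6·0.000675 = 0 + j0.1705 Ω
Step 3 — Ladder network (open output): work backward from the far end, alternating series and parallel combinations. Z_in = 0 + j3.867 Ω = 3.867∠90.0° Ω.
Step 4 — Power factor: PF = cos(φ) = Re(Z)/|Z| = 0/3.867 = 0.
Step 5 — Type: Im(Z) = 3.867 ⇒ lagging (phase φ = 90.0°).

PF = 0 (lagging, φ = 90.0°)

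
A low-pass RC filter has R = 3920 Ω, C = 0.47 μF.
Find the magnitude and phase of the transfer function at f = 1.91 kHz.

Step 1 — Angular frequency: ω = 2π·1910 = 1.2e+04 rad/s.
Step 2 — Transfer function: H(jω) = 1/(1 + jωRC).
Step 3 — Denominator: 1 + jωRC = 1 + j·1.2e+04·3920·4.7e-07 = 1 + j22.11.
Step 4 — H = 0.002041 - j0.04514.
Step 5 — Magnitude: |H| = 0.04518 (-26.9 dB); phase: φ = -87.4°.

|H| = 0.04518 (-26.9 dB), φ = -87.4°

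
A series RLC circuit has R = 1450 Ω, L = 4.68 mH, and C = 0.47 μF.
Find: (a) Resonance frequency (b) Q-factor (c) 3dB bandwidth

Step 1 — Resonance: ω₀ = 1/√(LC) = 1/√(0.00468·4.7e-07) = 2.132e+04 rad/s.
Step 2 — f₀ = ω₀/(2π) = 3394 Hz.
Step 3 — Series Q: Q = ω₀L/R = 2.132e+04·0.00468/1450 = 0.06882.
Step 4 — Bandwidth: Δω = ω₀/Q = 3.098e+05 rad/s; BW = Δω/(2π) = 4.931e+04 Hz.

(a) f₀ = 3394 Hz  (b) Q = 0.06882  (c) BW = 4.931e+04 Hz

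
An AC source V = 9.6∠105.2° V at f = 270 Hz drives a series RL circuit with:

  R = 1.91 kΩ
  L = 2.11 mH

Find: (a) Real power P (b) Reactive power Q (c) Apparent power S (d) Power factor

Step 1 — Angular frequency: ω = 2π·f = 2π·270 = 1696 rad/s.
Step 2 — Component impedances:
  R: Z = R = 1910 Ω
  L: Z = jωL = j·1696·0.00211 = 0 + j3.58 Ω
Step 3 — Series combination: Z_total = R + L = 1910 + j3.58 Ω = 1910∠0.1° Ω.
Step 4 — Source phasor: V = 9.6∠105.2° V = -2.517 + j9.264 V.
Step 5 — Current: I = V / Z = -0.001309 + j0.004853 A = 0.005026∠105.1° A.
Step 6 — Complex power: S = V·I* = 0.04825 + j9.043e-05 VA.
Step 7 — Real power: P = Re(S) = 0.04825 W.
Step 8 — Reactive power: Q = Im(S) = 9.043e-05 VAR.
Step 9 — Apparent power: |S| = 0.04825 VA.
Step 10 — Power factor: PF = P/|S| = 1 (lagging).

(a) P = 0.04825 W  (b) Q = 9.043e-05 VAR  (c) S = 0.04825 VA  (d) PF = 1 (lagging)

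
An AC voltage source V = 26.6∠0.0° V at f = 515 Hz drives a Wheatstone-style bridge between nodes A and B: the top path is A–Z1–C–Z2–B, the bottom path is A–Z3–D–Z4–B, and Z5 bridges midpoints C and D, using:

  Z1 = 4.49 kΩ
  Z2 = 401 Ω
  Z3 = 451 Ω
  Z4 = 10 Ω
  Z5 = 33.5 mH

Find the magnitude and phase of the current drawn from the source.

Step 1 — Angular frequency: ω = 2π·f = 2π·515 = 3236 rad/s.
Step 2 — Component impedances:
  Z1: Z = R = 4490 Ω
  Z2: Z = R = 401 Ω
  Z3: Z = R = 451 Ω
  Z4: Z = R = 10 Ω
  Z5: Z = jωL = j·3236·0.0335 = 0 + j108.4 Ω
Step 3 — Bridge requires nodal analysis (the Z5 bridge couples midpoints C and D, so the two paths cannot be reduced to a simple series/parallel combination). Setting node B to ground and injecting 1 A at node A, the 3-node admittance system at A, C, D solves to V_A = Z_AB = 419.7 + j0.4492 Ω = 419.7∠0.1° Ω.
Step 4 — Source phasor: V = 26.6∠0.0° V = 26.6 V.
Step 5 — Ohm's law: I = V / Z_total = (26.6) / (419.7 + j0.4492) = 0.06338 - j6.782e-05 A.
Step 6 — Convert to polar: |I| = 0.06338 A, ∠I = -0.1°.

I = 0.06338∠-0.1° A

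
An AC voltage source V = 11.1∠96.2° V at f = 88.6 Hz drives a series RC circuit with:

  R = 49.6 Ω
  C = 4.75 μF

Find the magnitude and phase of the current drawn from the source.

Step 1 — Angular frequency: ω = 2π·f = 2π·88.6 = 556.7 rad/s.
Step 2 — Component impedances:
  R: Z = R = 49.6 Ω
  C: Z = 1/(jωC) = -j/(ω·C) = 0 - j378.2 Ω
Step 3 — Series combination: Z_total = R + C = 49.6 - j378.2 Ω = 381.4∠-82.5° Ω.
Step 4 — Source phasor: V = 11.1∠96.2° V = -1.199 + j11.04 V.
Step 5 — Ohm's law: I = V / Z_total = (-1.199 + j11.04) / (49.6 - j378.2) = -0.0291 + j0.0006461 A.
Step 6 — Convert to polar: |I| = 0.0291 A, ∠I = 178.7°.

I = 0.0291∠178.7° A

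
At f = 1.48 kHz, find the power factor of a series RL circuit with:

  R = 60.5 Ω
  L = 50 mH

Step 1 — Angular frequency: ω = 2π·f = 2π·1480 = 9299 rad/s.
Step 2 — Component impedances:
  R: Z = R = 60.5 Ω
  L: Z = jωL = j·9299·0.05 = 0 + j465 Ω
Step 3 — Series combination: Z_total = R + L = 60.5 + j465 Ω = 468.9∠82.6° Ω.
Step 4 — Power factor: PF = cos(φ) = Re(Z)/|Z| = 60.5/468.9 = 0.129.
Step 5 — Type: Im(Z) = 465 ⇒ lagging (phase φ = 82.6°).

PF = 0.129 (lagging, φ = 82.6°)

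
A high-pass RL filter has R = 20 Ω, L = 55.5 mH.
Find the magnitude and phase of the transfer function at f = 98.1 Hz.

Step 1 — Angular frequency: ω = 2π·98.1 = 616.4 rad/s.
Step 2 — Transfer function: H(jω) = jωL/(R + jωL).
Step 3 — Numerator jωL = j·34.21; denominator R + jωL = 20 + j34.21.
Step 4 — H = 0.7453 + j0.4357.
Step 5 — Magnitude: |H| = 0.8633 (-1.3 dB); phase: φ = 30.3°.

|H| = 0.8633 (-1.3 dB), φ = 30.3°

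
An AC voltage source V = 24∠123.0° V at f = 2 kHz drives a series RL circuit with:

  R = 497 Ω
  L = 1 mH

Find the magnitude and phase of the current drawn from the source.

Step 1 — Angular frequency: ω = 2π·f = 2π·2000 = 1.257e+04 rad/s.
Step 2 — Component impedances:
  R: Z = R = 497 Ω
  L: Z = jωL = j·1.257e+04·0.001 = 0 + j12.57 Ω
Step 3 — Series combination: Z_total = R + L = 497 + j12.57 Ω = 497.2∠1.4° Ω.
Step 4 — Source phasor: V = 24∠123.0° V = -13.07 + j20.13 V.
Step 5 — Ohm's law: I = V / Z_total = (-13.07 + j20.13) / (497 + j12.57) = -0.02526 + j0.04114 A.
Step 6 — Convert to polar: |I| = 0.04827 A, ∠I = 121.6°.

I = 0.04827∠121.6° A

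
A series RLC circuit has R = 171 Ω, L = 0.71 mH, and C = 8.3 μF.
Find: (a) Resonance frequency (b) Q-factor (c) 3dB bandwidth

Step 1 — Resonance: ω₀ = 1/√(LC) = 1/√(0.00071·8.3e-06) = 1.303e+04 rad/s.
Step 2 — f₀ = ω₀/(2π) = 2073 Hz.
Step 3 — Series Q: Q = ω₀L/R = 1.303e+04·0.00071/171 = 0.05409.
Step 4 — Bandwidth: Δω = ω₀/Q = 2.408e+05 rad/s; BW = Δω/(2π) = 3.833e+04 Hz.

(a) f₀ = 2073 Hz  (b) Q = 0.05409  (c) BW = 3.833e+04 Hz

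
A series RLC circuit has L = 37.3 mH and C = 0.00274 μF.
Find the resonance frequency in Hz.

Step 1 — Resonance condition Im(Z)=0 gives ω₀ = 1/√(LC).
Step 2 — ω₀ = 1/√(0.0373·2.74e-09) = 9.892e+04 rad/s.
Step 3 — f₀ = ω₀/(2π) = 1.574e+04 Hz.

f₀ = 1.574e+04 Hz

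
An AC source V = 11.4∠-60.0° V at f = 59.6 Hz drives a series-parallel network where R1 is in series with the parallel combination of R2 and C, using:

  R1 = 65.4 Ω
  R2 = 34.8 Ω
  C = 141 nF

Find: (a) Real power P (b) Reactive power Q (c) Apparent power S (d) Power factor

Step 1 — Angular frequency: ω = 2π·f = 2π·59.6 = 374.5 rad/s.
Step 2 — Component impedances:
  R1: Z = R = 65.4 Ω
  R2: Z = R = 34.8 Ω
  C: Z = 1/(jωC) = -j/(ω·C) = 0 - j1.894e+04 Ω
Step 3 — Parallel branch: R2 || C = 1/(1/R2 + 1/C) = 34.8 - j0.06394 Ω.
Step 4 — Series with R1: Z_total = R1 + (R2 || C) = 100.2 - j0.06394 Ω = 100.2∠-0.0° Ω.
Step 5 — Source phasor: V = 11.4∠-60.0° V = 5.7 - j9.873 V.
Step 6 — Current: I = V / Z = 0.05695 - j0.09849 A = 0.1138∠-60.0° A.
Step 7 — Complex power: S = V·I* = 1.297 - j0.0008277 VA.
Step 8 — Real power: P = Re(S) = 1.297 W.
Step 9 — Reactive power: Q = Im(S) = -0.0008277 VAR.
Step 10 — Apparent power: |S| = 1.297 VA.
Step 11 — Power factor: PF = P/|S| = 1 (leading).

(a) P = 1.297 W  (b) Q = -0.0008277 VAR  (c) S = 1.297 VA  (d) PF = 1 (leading)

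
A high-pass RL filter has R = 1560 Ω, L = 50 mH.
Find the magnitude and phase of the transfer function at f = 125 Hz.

Step 1 — Angular frequency: ω = 2π·125 = 785.4 rad/s.
Step 2 — Transfer function: H(jω) = jωL/(R + jωL).
Step 3 — Numerator jωL = j·39.27; denominator R + jωL = 1560 + j39.27.
Step 4 — H = 0.0006333 + j0.02516.
Step 5 — Magnitude: |H| = 0.02517 (-32.0 dB); phase: φ = 88.6°.

|H| = 0.02517 (-32.0 dB), φ = 88.6°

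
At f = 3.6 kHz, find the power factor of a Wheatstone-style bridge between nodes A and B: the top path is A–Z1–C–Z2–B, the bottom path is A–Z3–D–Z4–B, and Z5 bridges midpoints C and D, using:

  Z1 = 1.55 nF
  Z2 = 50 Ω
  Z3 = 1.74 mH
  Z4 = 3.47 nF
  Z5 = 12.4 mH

Step 1 — Angular frequency: ω = 2π·f = 2π·3600 = 2.262e+04 rad/s.
Step 2 — Component impedances:
  Z1: Z = 1/(jωC) = -j/(ω·C) = 0 - j2.852e+04 Ω
  Z2: Z = R = 50 Ω
  Z3: Z = jωL = j·2.262e+04·0.00174 = 0 + j39.36 Ω
  Z4: Z = 1/(jωC) = -j/(ω·C) = 0 - j1.274e+04 Ω
  Z5: Z = jωL = j·2.262e+04·0.0124 = 0 + j280.5 Ω
Step 3 — Bridge requires nodal analysis (the Z5 bridge couples midpoints C and D, so the two paths cannot be reduced to a simple series/parallel combination). Setting node B to ground and injecting 1 A at node A, the 3-node admittance system at A, C, D solves to V_A = Z_AB = 52.3 + j329.7 Ω = 333.8∠81.0° Ω.
Step 4 — Power factor: PF = cos(φ) = Re(Z)/|Z| = 52.3/333.8 = 0.1567.
Step 5 — Type: Im(Z) = 329.7 ⇒ lagging (phase φ = 81.0°).

PF = 0.1567 (lagging, φ = 81.0°)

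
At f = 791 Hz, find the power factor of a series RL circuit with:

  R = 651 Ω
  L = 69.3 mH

Step 1 — Angular frequency: ω = 2π·f = 2π·791 = 4970 rad/s.
Step 2 — Component impedances:
  R: Z = R = 651 Ω
  L: Z = jωL = j·4970·0.0693 = 0 + j344.4 Ω
Step 3 — Series combination: Z_total = R + L = 651 + j344.4 Ω = 736.5∠27.9° Ω.
Step 4 — Power factor: PF = cos(φ) = Re(Z)/|Z| = 651/736.5 = 0.8839.
Step 5 — Type: Im(Z) = 344.4 ⇒ lagging (phase φ = 27.9°).

PF = 0.8839 (lagging, φ = 27.9°)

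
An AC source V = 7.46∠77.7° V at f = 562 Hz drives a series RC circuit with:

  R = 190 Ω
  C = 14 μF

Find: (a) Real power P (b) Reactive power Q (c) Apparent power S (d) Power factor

Step 1 — Angular frequency: ω = 2π·f = 2π·562 = 3531 rad/s.
Step 2 — Component impedances:
  R: Z = R = 190 Ω
  C: Z = 1/(jωC) = -j/(ω·C) = 0 - j20.23 Ω
Step 3 — Series combination: Z_total = R + C = 190 - j20.23 Ω = 191.1∠-6.1° Ω.
Step 4 — Source phasor: V = 7.46∠77.7° V = 1.589 + j7.289 V.
Step 5 — Current: I = V / Z = 0.004232 + j0.03881 A = 0.03904∠83.8° A.
Step 6 — Complex power: S = V·I* = 0.2896 - j0.03083 VA.
Step 7 — Real power: P = Re(S) = 0.2896 W.
Step 8 — Reactive power: Q = Im(S) = -0.03083 VAR.
Step 9 — Apparent power: |S| = 0.2913 VA.
Step 10 — Power factor: PF = P/|S| = 0.9944 (leading).

(a) P = 0.2896 W  (b) Q = -0.03083 VAR  (c) S = 0.2913 VA  (d) PF = 0.9944 (leading)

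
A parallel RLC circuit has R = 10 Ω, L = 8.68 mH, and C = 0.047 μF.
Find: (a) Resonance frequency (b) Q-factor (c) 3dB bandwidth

Step 1 — Resonance: ω₀ = 1/√(LC) = 1/√(0.00868·4.7e-08) = 4.951e+04 rad/s.
Step 2 — f₀ = ω₀/(2π) = 7880 Hz.
Step 3 — Parallel Q: Q = R/(ω₀L) = 10/(4.951e+04·0.00868) = 0.02327.
Step 4 — Bandwidth: Δω = ω₀/Q = 2.128e+06 rad/s; BW = Δω/(2π) = 3.386e+05 Hz.

(a) f₀ = 7880 Hz  (b) Q = 0.02327  (c) BW = 3.386e+05 Hz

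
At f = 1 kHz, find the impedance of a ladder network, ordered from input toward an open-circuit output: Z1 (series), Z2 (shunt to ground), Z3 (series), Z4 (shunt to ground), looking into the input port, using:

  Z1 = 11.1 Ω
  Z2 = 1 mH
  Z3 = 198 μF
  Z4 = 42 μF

Step 1 — Angular frequency: ω = 2π·f = 2π·1000 = 6283 rad/s.
Step 2 — Component impedances:
  Z1: Z = R = 11.1 Ω
  Z2: Z = jωL = j·6283·0.001 = 0 + j6.283 Ω
  Z3: Z = 1/(jωC) = -j/(ω·C) = 0 - j0.8038 Ω
  Z4: Z = 1/(jωC) = -j/(ω·C) = 0 - j3.789 Ω
Step 3 — Ladder network (open output): work backward from the far end, alternating series and parallel combinations. Z_in = 11.1 - j17.08 Ω = 20.37∠-57.0° Ω.

Z = 11.1 - j17.08 Ω = 20.37∠-57.0° Ω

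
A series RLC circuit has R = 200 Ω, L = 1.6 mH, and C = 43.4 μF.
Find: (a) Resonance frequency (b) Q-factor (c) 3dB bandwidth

Step 1 — Resonance: ω₀ = 1/√(LC) = 1/√(0.0016·4.34e-05) = 3795 rad/s.
Step 2 — f₀ = ω₀/(2π) = 604 Hz.
Step 3 — Series Q: Q = ω₀L/R = 3795·0.0016/200 = 0.03036.
Step 4 — Bandwidth: Δω = ω₀/Q = 1.25e+05 rad/s; BW = Δω/(2π) = 1.989e+04 Hz.

(a) f₀ = 604 Hz  (b) Q = 0.03036  (c) BW = 1.989e+04 Hz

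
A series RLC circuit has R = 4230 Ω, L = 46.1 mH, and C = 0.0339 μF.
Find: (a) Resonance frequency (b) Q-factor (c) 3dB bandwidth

Step 1 — Resonance: ω₀ = 1/√(LC) = 1/√(0.0461·3.39e-08) = 2.53e+04 rad/s.
Step 2 — f₀ = ω₀/(2π) = 4026 Hz.
Step 3 — Series Q: Q = ω₀L/R = 2.53e+04·0.0461/4230 = 0.2757.
Step 4 — Bandwidth: Δω = ω₀/Q = 9.176e+04 rad/s; BW = Δω/(2π) = 1.46e+04 Hz.

(a) f₀ = 4026 Hz  (b) Q = 0.2757  (c) BW = 1.46e+04 Hz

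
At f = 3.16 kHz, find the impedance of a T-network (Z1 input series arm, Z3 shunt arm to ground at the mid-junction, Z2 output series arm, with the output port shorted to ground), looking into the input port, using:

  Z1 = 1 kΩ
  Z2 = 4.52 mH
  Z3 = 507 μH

Step 1 — Angular frequency: ω = 2π·f = 2π·3160 = 1.985e+04 rad/s.
Step 2 — Component impedances:
  Z1: Z = R = 1000 Ω
  Z2: Z = jωL = j·1.985e+04·0.00452 = 0 + j89.74 Ω
  Z3: Z = jωL = j·1.985e+04·0.000507 = 0 + j10.07 Ω
Step 3 — With the output port shorted to ground, the output series arm Z2 runs from the junction to ground; the shunt arm Z3 also runs from the junction to ground. They appear in parallel: Z3 || Z2 = 0 + j9.051 Ω.
Step 4 — Series with input arm Z1: Z_in = Z1 + (Z3 || Z2) = 1000 + j9.051 Ω = 1000∠0.5° Ω.

Z = 1000 + j9.051 Ω = 1000∠0.5° Ω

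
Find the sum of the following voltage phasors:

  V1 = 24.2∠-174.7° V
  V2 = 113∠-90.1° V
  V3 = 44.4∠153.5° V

Step 1 — Convert each phasor to rectangular form:
  V1 = 24.2·(cos(-174.7°) + j·sin(-174.7°)) = -24.1 - j2.235 V
  V2 = 113·(cos(-90.1°) + j·sin(-90.1°)) = -0.1972 - j113 V
  V3 = 44.4·(cos(153.5°) + j·sin(153.5°)) = -39.74 + j19.81 V
Step 2 — Sum components: V_total = -64.03 - j95.42 V.
Step 3 — Convert to polar: |V_total| = 114.9 V, ∠V_total = -123.9°.

V_total = 114.9∠-123.9° V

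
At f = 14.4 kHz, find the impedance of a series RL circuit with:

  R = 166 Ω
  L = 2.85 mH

Step 1 — Angular frequency: ω = 2π·f = 2π·1.44e+04 = 9.048e+04 rad/s.
Step 2 — Component impedances:
  R: Z = R = 166 Ω
  L: Z = jωL = j·9.048e+04·0.00285 = 0 + j257.9 Ω
Step 3 — Series combination: Z_total = R + L = 166 + j257.9 Ω = 306.7∠57.2° Ω.

Z = 166 + j257.9 Ω = 306.7∠57.2° Ω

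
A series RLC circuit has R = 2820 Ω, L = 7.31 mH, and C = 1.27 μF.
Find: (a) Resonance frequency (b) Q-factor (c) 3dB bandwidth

Step 1 — Resonance: ω₀ = 1/√(LC) = 1/√(0.00731·1.27e-06) = 1.038e+04 rad/s.
Step 2 — f₀ = ω₀/(2π) = 1652 Hz.
Step 3 — Series Q: Q = ω₀L/R = 1.038e+04·0.00731/2820 = 0.0269.
Step 4 — Bandwidth: Δω = ω₀/Q = 3.858e+05 rad/s; BW = Δω/(2π) = 6.14e+04 Hz.

(a) f₀ = 1652 Hz  (b) Q = 0.0269  (c) BW = 6.14e+04 Hz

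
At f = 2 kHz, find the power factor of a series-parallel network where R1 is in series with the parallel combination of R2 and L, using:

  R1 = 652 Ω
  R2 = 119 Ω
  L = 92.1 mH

Step 1 — Angular frequency: ω = 2π·f = 2π·2000 = 1.257e+04 rad/s.
Step 2 — Component impedances:
  R1: Z = R = 652 Ω
  R2: Z = R = 119 Ω
  L: Z = jωL = j·1.257e+04·0.0921 = 0 + j1157 Ω
Step 3 — Parallel branch: R2 || L = 1/(1/R2 + 1/L) = 117.8 + j12.11 Ω.
Step 4 — Series with R1: Z_total = R1 + (R2 || L) = 769.8 + j12.11 Ω = 769.9∠0.9° Ω.
Step 5 — Power factor: PF = cos(φ) = Re(Z)/|Z| = 769.8/769.9 = 0.9999.
Step 6 — Type: Im(Z) = 12.11 ⇒ lagging (phase φ = 0.9°).

PF = 0.9999 (lagging, φ = 0.9°)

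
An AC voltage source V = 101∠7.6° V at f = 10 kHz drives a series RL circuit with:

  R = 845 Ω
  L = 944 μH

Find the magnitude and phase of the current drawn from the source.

Step 1 — Angular frequency: ω = 2π·f = 2π·1e+04 = 6.283e+04 rad/s.
Step 2 — Component impedances:
  R: Z = R = 845 Ω
  L: Z = jωL = j·6.283e+04·0.000944 = 0 + j59.31 Ω
Step 3 — Series combination: Z_total = R + L = 845 + j59.31 Ω = 847.1∠4.0° Ω.
Step 4 — Source phasor: V = 101∠7.6° V = 100.1 + j13.36 V.
Step 5 — Ohm's law: I = V / Z_total = (100.1 + j13.36) / (845 + j59.31) = 0.119 + j0.007455 A.
Step 6 — Convert to polar: |I| = 0.1192 A, ∠I = 3.6°.

I = 0.1192∠3.6° A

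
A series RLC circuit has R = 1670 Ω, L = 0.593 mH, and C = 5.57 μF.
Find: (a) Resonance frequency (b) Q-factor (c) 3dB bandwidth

Step 1 — Resonance condition Im(Z)=0 gives ω₀ = 1/√(LC).
Step 2 — ω₀ = 1/√(0.000593·5.57e-06) = 1.74e+04 rad/s.
Step 3 — f₀ = ω₀/(2π) = 2769 Hz.
Step 4 — Series Q: Q = ω₀L/R = 1.74e+04·0.000593/1670 = 0.006179.
Step 5 — 3dB bandwidth: Δω = ω₀/Q = 2.816e+06 rad/s; BW = Δω/(2π) = 4.482e+05 Hz.

(a) f₀ = 2769 Hz  (b) Q = 0.006179  (c) BW = 4.482e+05 Hz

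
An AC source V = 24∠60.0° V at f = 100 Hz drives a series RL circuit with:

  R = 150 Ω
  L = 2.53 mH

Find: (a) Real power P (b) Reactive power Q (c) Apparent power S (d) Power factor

Step 1 — Angular frequency: ω = 2π·f = 2π·100 = 628.3 rad/s.
Step 2 — Component impedances:
  R: Z = R = 150 Ω
  L: Z = jωL = j·628.3·0.00253 = 0 + j1.59 Ω
Step 3 — Series combination: Z_total = R + L = 150 + j1.59 Ω = 150∠0.6° Ω.
Step 4 — Source phasor: V = 24∠60.0° V = 12 + j20.78 V.
Step 5 — Current: I = V / Z = 0.08146 + j0.1377 A = 0.16∠59.4° A.
Step 6 — Complex power: S = V·I* = 3.84 + j0.04069 VA.
Step 7 — Real power: P = Re(S) = 3.84 W.
Step 8 — Reactive power: Q = Im(S) = 0.04069 VAR.
Step 9 — Apparent power: |S| = 3.84 VA.
Step 10 — Power factor: PF = P/|S| = 0.9999 (lagging).

(a) P = 3.84 W  (b) Q = 0.04069 VAR  (c) S = 3.84 VA  (d) PF = 0.9999 (lagging)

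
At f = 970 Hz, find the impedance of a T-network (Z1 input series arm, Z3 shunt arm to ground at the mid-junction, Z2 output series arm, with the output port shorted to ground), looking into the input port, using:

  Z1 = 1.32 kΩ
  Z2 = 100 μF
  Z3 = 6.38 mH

Step 1 — Angular frequency: ω = 2π·f = 2π·970 = 6095 rad/s.
Step 2 — Component impedances:
  Z1: Z = R = 1320 Ω
  Z2: Z = 1/(jωC) = -j/(ω·C) = 0 - j1.641 Ω
  Z3: Z = jωL = j·6095·0.00638 = 0 + j38.88 Ω
Step 3 — With the output port shorted to ground, the output series arm Z2 runs from the junction to ground; the shunt arm Z3 also runs from the junction to ground. They appear in parallel: Z3 || Z2 = 0 - j1.713 Ω.
Step 4 — Series with input arm Z1: Z_in = Z1 + (Z3 || Z2) = 1320 - j1.713 Ω = 1320∠-0.1° Ω.

Z = 1320 - j1.713 Ω = 1320∠-0.1° Ω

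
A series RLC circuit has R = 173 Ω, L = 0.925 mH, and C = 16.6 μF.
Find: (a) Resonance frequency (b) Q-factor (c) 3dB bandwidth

Step 1 — Resonance: ω₀ = 1/√(LC) = 1/√(0.000925·1.66e-05) = 8070 rad/s.
Step 2 — f₀ = ω₀/(2π) = 1284 Hz.
Step 3 — Series Q: Q = ω₀L/R = 8070·0.000925/173 = 0.04315.
Step 4 — Bandwidth: Δω = ω₀/Q = 1.87e+05 rad/s; BW = Δω/(2π) = 2.977e+04 Hz.

(a) f₀ = 1284 Hz  (b) Q = 0.04315  (c) BW = 2.977e+04 Hz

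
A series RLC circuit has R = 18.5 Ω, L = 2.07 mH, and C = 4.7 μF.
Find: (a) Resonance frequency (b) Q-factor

Step 1 — Resonance condition Im(Z)=0 gives ω₀ = 1/√(LC).
Step 2 — ω₀ = 1/√(0.00207·4.7e-06) = 1.014e+04 rad/s.
Step 3 — f₀ = ω₀/(2π) = 1614 Hz.
Step 4 — Series Q: Q = ω₀L/R = 1.014e+04·0.00207/18.5 = 1.134.

(a) f₀ = 1614 Hz  (b) Q = 1.134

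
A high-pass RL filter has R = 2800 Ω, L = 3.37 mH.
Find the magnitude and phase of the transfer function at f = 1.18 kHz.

Step 1 — Angular frequency: ω = 2π·1180 = 7414 rad/s.
Step 2 — Transfer function: H(jω) = jωL/(R + jωL).
Step 3 — Numerator jωL = j·24.99; denominator R + jωL = 2800 + j24.99.
Step 4 — H = 7.962e-05 + j0.008923.
Step 5 — Magnitude: |H| = 0.008923 (-41.0 dB); phase: φ = 89.5°.

|H| = 0.008923 (-41.0 dB), φ = 89.5°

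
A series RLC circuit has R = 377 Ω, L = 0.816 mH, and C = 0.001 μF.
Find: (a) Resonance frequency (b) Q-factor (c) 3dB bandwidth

Step 1 — Resonance: ω₀ = 1/√(LC) = 1/√(0.000816·1e-09) = 1.107e+06 rad/s.
Step 2 — f₀ = ω₀/(2π) = 1.762e+05 Hz.
Step 3 — Series Q: Q = ω₀L/R = 1.107e+06·0.000816/377 = 2.396.
Step 4 — Bandwidth: Δω = ω₀/Q = 4.62e+05 rad/s; BW = Δω/(2π) = 7.353e+04 Hz.

(a) f₀ = 1.762e+05 Hz  (b) Q = 2.396  (c) BW = 7.353e+04 Hz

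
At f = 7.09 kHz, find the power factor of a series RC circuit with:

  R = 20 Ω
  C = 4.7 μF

Step 1 — Angular frequency: ω = 2π·f = 2π·7090 = 4.455e+04 rad/s.
Step 2 — Component impedances:
  R: Z = R = 20 Ω
  C: Z = 1/(jωC) = -j/(ω·C) = 0 - j4.776 Ω
Step 3 — Series combination: Z_total = R + C = 20 - j4.776 Ω = 20.56∠-13.4° Ω.
Step 4 — Power factor: PF = cos(φ) = Re(Z)/|Z| = 20/20.562 = 0.9727.
Step 5 — Type: Im(Z) = -4.776 ⇒ leading (phase φ = -13.4°).

PF = 0.9727 (leading, φ = -13.4°)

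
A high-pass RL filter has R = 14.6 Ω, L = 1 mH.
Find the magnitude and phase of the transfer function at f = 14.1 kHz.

Step 1 — Angular frequency: ω = 2π·1.41e+04 = 8.859e+04 rad/s.
Step 2 — Transfer function: H(jω) = jωL/(R + jωL).
Step 3 — Numerator jωL = j·88.59; denominator R + jωL = 14.6 + j88.59.
Step 4 — H = 0.9736 + j0.1604.
Step 5 — Magnitude: |H| = 0.9867 (-0.1 dB); phase: φ = 9.4°.

|H| = 0.9867 (-0.1 dB), φ = 9.4°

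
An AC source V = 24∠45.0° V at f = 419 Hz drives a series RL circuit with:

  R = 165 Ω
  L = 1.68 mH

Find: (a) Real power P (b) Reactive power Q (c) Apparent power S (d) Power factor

Step 1 — Angular frequency: ω = 2π·f = 2π·419 = 2633 rad/s.
Step 2 — Component impedances:
  R: Z = R = 165 Ω
  L: Z = jωL = j·2633·0.00168 = 0 + j4.423 Ω
Step 3 — Series combination: Z_total = R + L = 165 + j4.423 Ω = 165.1∠1.5° Ω.
Step 4 — Source phasor: V = 24∠45.0° V = 16.97 + j16.97 V.
Step 5 — Current: I = V / Z = 0.1055 + j0.1 A = 0.1454∠43.5° A.
Step 6 — Complex power: S = V·I* = 3.488 + j0.09351 VA.
Step 7 — Real power: P = Re(S) = 3.488 W.
Step 8 — Reactive power: Q = Im(S) = 0.09351 VAR.
Step 9 — Apparent power: |S| = 3.49 VA.
Step 10 — Power factor: PF = P/|S| = 0.9996 (lagging).

(a) P = 3.488 W  (b) Q = 0.09351 VAR  (c) S = 3.49 VA  (d) PF = 0.9996 (lagging)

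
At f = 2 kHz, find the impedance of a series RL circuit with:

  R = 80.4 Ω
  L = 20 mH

Step 1 — Angular frequency: ω = 2π·f = 2π·2000 = 1.257e+04 rad/s.
Step 2 — Component impedances:
  R: Z = R = 80.4 Ω
  L: Z = jωL = j·1.257e+04·0.02 = 0 + j251.3 Ω
Step 3 — Series combination: Z_total = R + L = 80.4 + j251.3 Ω = 263.9∠72.3° Ω.

Z = 80.4 + j251.3 Ω = 263.9∠72.3° Ω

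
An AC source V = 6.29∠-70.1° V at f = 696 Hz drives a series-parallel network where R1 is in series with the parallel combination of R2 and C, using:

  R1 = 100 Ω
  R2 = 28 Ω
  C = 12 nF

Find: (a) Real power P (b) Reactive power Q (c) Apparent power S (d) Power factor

Step 1 — Angular frequency: ω = 2π·f = 2π·696 = 4373 rad/s.
Step 2 — Component impedances:
  R1: Z = R = 100 Ω
  R2: Z = R = 28 Ω
  C: Z = 1/(jωC) = -j/(ω·C) = 0 - j1.906e+04 Ω
Step 3 — Parallel branch: R2 || C = 1/(1/R2 + 1/C) = 28 - j0.04114 Ω.
Step 4 — Series with R1: Z_total = R1 + (R2 || C) = 128 - j0.04114 Ω = 128∠-0.0° Ω.
Step 5 — Source phasor: V = 6.29∠-70.1° V = 2.141 - j5.914 V.
Step 6 — Current: I = V / Z = 0.01674 - j0.0462 A = 0.04914∠-70.1° A.
Step 7 — Complex power: S = V·I* = 0.3091 - j9.935e-05 VA.
Step 8 — Real power: P = Re(S) = 0.3091 W.
Step 9 — Reactive power: Q = Im(S) = -9.935e-05 VAR.
Step 10 — Apparent power: |S| = 0.3091 VA.
Step 11 — Power factor: PF = P/|S| = 1 (leading).

(a) P = 0.3091 W  (b) Q = -9.935e-05 VAR  (c) S = 0.3091 VA  (d) PF = 1 (leading)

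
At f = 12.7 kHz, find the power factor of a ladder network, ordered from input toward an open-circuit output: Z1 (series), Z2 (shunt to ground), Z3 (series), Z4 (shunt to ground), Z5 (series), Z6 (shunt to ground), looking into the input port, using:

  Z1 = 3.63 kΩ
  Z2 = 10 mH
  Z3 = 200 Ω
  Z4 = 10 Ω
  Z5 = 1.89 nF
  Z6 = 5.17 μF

Step 1 — Angular frequency: ω = 2π·f = 2π·1.27e+04 = 7.98e+04 rad/s.
Step 2 — Component impedances:
  Z1: Z = R = 3630 Ω
  Z2: Z = jωL = j·7.98e+04·0.01 = 0 + j798 Ω
  Z3: Z = R = 200 Ω
  Z4: Z = R = 10 Ω
  Z5: Z = 1/(jωC) = -j/(ω·C) = 0 - j6631 Ω
  Z6: Z = 1/(jωC) = -j/(ω·C) = 0 - j2.424 Ω
Step 3 — Ladder network (open output): work backward from the far end, alternating series and parallel combinations. Z_in = 3826 + j51.67 Ω = 3827∠0.8° Ω.
Step 4 — Power factor: PF = cos(φ) = Re(Z)/|Z| = 3826.4/3826.8 = 0.9999.
Step 5 — Type: Im(Z) = 51.67 ⇒ lagging (phase φ = 0.8°).

PF = 0.9999 (lagging, φ = 0.8°)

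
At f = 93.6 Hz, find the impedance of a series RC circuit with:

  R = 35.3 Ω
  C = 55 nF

Step 1 — Angular frequency: ω = 2π·f = 2π·93.6 = 588.1 rad/s.
Step 2 — Component impedances:
  R: Z = R = 35.3 Ω
  C: Z = 1/(jωC) = -j/(ω·C) = 0 - j3.092e+04 Ω
Step 3 — Series combination: Z_total = R + C = 35.3 - j3.092e+04 Ω = 3.092e+04∠-89.9° Ω.

Z = 35.3 - j3.092e+04 Ω = 3.092e+04∠-89.9° Ω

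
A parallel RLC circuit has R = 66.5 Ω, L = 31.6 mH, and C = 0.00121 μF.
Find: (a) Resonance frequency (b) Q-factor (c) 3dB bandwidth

Step 1 — Resonance: ω₀ = 1/√(LC) = 1/√(0.0316·1.21e-09) = 1.617e+05 rad/s.
Step 2 — f₀ = ω₀/(2π) = 2.574e+04 Hz.
Step 3 — Parallel Q: Q = R/(ω₀L) = 66.5/(1.617e+05·0.0316) = 0.01301.
Step 4 — Bandwidth: Δω = ω₀/Q = 1.243e+07 rad/s; BW = Δω/(2π) = 1.978e+06 Hz.

(a) f₀ = 2.574e+04 Hz  (b) Q = 0.01301  (c) BW = 1.978e+06 Hz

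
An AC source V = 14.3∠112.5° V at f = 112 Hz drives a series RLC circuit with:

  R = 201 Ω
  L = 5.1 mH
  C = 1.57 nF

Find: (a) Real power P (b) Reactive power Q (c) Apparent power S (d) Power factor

Step 1 — Angular frequency: ω = 2π·f = 2π·112 = 703.7 rad/s.
Step 2 — Component impedances:
  R: Z = R = 201 Ω
  L: Z = jωL = j·703.7·0.0051 = 0 + j3.589 Ω
  C: Z = 1/(jωC) = -j/(ω·C) = 0 - j9.051e+05 Ω
Step 3 — Series combination: Z_total = R + L + C = 201 - j9.051e+05 Ω = 9.051e+05∠-90.0° Ω.
Step 4 — Source phasor: V = 14.3∠112.5° V = -5.472 + j13.21 V.
Step 5 — Current: I = V / Z = -1.46e-05 - j6.043e-06 A = 1.58e-05∠-157.5° A.
Step 6 — Complex power: S = V·I* = 5.017e-08 - j0.0002259 VA.
Step 7 — Real power: P = Re(S) = 5.017e-08 W.
Step 8 — Reactive power: Q = Im(S) = -0.0002259 VAR.
Step 9 — Apparent power: |S| = 0.0002259 VA.
Step 10 — Power factor: PF = P/|S| = 0.0002221 (leading).

(a) P = 5.017e-08 W  (b) Q = -0.0002259 VAR  (c) S = 0.0002259 VA  (d) PF = 0.0002221 (leading)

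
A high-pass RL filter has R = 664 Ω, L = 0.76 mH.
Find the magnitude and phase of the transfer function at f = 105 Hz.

Step 1 — Angular frequency: ω = 2π·105 = 659.7 rad/s.
Step 2 — Transfer function: H(jω) = jωL/(R + jωL).
Step 3 — Numerator jωL = j·0.5014; denominator R + jωL = 664 + j0.5014.
Step 4 — H = 5.702e-07 + j0.0007551.
Step 5 — Magnitude: |H| = 0.0007551 (-62.4 dB); phase: φ = 90.0°.

|H| = 0.0007551 (-62.4 dB), φ = 90.0°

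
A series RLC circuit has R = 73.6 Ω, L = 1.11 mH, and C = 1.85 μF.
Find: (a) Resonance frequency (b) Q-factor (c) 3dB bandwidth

Step 1 — Resonance: ω₀ = 1/√(LC) = 1/√(0.00111·1.85e-06) = 2.207e+04 rad/s.
Step 2 — f₀ = ω₀/(2π) = 3512 Hz.
Step 3 — Series Q: Q = ω₀L/R = 2.207e+04·0.00111/73.6 = 0.3328.
Step 4 — Bandwidth: Δω = ω₀/Q = 6.631e+04 rad/s; BW = Δω/(2π) = 1.055e+04 Hz.

(a) f₀ = 3512 Hz  (b) Q = 0.3328  (c) BW = 1.055e+04 Hz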